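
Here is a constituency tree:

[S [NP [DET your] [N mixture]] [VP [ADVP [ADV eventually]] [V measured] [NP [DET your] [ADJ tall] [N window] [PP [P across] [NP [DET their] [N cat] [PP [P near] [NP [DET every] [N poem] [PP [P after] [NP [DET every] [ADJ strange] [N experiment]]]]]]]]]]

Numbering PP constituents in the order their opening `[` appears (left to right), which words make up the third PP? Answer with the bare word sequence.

after every strange experiment

In left-to-right order the PP constituents are "across their cat near every poem after every strange experiment"; "near every poem after every strange experiment"; "after every strange experiment". Number 3 is "after every strange experiment".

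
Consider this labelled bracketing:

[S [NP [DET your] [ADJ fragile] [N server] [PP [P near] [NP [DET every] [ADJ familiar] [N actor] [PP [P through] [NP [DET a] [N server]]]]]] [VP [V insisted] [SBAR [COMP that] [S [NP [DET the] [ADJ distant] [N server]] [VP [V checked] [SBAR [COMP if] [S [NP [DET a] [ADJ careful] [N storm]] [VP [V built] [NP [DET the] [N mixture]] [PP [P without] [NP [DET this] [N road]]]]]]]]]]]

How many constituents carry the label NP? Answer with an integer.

The NP constituents are: [NP your fragile server near every familiar actor through a server]; [NP every familiar actor through a server]; [NP a server]; [NP the distant server]; [NP a careful storm]; [NP the mixture] …. Total: 7.

7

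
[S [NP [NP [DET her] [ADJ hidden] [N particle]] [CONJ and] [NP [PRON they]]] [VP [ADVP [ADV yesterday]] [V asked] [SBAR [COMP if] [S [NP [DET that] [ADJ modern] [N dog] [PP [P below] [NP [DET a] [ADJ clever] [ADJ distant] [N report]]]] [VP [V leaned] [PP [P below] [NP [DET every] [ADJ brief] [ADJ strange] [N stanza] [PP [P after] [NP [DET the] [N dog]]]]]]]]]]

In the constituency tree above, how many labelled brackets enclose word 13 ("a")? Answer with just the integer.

8

Path from the root down to the word: S → VP → SBAR → S → NP → PP → NP → DET. That is 8 enclosing brackets.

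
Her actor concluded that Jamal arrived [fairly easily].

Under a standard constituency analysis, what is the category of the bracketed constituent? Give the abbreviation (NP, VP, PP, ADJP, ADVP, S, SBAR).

ADVP

"easily" is the head of the bracketed span, so the span is an adverb phrase: ADVP.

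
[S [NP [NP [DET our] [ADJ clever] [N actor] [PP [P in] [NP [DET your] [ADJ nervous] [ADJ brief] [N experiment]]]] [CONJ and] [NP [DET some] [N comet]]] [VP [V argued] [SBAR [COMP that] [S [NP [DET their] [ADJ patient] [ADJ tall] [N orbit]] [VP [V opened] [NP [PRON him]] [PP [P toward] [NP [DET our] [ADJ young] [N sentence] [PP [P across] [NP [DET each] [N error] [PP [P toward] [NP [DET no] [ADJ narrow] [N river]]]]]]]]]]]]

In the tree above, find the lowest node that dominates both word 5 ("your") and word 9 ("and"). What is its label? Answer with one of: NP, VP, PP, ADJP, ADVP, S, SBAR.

NP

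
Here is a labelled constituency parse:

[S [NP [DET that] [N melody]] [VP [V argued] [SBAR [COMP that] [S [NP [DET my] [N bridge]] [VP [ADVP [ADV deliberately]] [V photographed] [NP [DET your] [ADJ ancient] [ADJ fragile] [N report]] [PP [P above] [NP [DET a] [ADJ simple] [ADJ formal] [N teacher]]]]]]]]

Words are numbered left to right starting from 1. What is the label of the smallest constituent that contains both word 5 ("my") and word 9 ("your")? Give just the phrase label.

Both words fall inside [S my bridge deliberately photographed your ancient fragile report above a simple formal teacher] (words 5–17), and no smaller constituent contains them both. Label: S.

S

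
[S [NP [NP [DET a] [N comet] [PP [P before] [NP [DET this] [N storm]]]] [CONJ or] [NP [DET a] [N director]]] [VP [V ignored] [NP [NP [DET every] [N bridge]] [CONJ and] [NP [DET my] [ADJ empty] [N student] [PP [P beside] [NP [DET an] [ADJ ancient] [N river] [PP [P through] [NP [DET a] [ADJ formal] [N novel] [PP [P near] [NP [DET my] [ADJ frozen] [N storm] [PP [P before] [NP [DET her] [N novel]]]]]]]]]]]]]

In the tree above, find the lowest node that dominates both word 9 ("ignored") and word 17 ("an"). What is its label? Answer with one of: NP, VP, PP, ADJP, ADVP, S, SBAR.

VP

The smallest bracket enclosing both words is [VP ignored every bridge and my empty student beside an ancient river through a formal novel near my frozen storm before her novel], so the label is VP.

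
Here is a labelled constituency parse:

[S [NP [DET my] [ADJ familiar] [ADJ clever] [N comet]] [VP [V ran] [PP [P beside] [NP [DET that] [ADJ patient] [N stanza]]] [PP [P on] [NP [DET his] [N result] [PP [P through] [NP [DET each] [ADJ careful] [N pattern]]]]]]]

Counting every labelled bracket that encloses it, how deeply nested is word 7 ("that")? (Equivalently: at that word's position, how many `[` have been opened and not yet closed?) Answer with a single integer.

5

The word sits inside DET, which is inside NP, inside PP, inside VP, inside S — 5 brackets in all.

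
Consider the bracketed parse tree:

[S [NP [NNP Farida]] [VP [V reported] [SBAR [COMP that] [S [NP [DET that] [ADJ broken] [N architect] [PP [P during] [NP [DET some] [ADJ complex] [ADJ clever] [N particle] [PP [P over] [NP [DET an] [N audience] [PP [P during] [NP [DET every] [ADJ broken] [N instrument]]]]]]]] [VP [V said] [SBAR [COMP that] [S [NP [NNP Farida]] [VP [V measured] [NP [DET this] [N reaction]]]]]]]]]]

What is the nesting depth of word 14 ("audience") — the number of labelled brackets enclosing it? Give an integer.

Path from the root down to the word: S → VP → SBAR → S → NP → PP → NP → PP → NP → N. That is 10 enclosing brackets.

10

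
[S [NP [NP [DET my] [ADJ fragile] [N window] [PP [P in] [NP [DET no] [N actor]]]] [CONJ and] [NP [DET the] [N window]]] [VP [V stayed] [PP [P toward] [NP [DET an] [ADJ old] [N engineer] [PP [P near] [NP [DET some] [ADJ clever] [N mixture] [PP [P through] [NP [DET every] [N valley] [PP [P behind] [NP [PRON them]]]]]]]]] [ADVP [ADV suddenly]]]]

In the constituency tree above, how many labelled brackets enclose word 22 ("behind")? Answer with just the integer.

10

Counting open brackets not yet closed at "behind": [S [VP [PP [NP [PP [NP [PP [NP [PP [P = 10.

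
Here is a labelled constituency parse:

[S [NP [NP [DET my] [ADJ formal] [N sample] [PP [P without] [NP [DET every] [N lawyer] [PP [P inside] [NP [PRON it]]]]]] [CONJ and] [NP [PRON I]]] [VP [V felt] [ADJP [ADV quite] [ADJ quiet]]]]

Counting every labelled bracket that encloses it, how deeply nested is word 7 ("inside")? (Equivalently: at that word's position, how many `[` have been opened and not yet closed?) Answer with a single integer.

Path from the root down to the word: S → NP → NP → PP → NP → PP → P. That is 7 enclosing brackets.

7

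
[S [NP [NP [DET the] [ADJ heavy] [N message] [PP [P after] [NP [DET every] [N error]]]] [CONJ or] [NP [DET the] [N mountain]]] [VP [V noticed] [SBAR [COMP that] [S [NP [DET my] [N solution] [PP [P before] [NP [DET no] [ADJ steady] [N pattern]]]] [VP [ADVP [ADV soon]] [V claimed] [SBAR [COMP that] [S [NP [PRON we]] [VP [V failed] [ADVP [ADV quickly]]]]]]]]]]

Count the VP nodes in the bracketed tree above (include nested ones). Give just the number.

3

The VP constituents are: [VP noticed that my solution before no steady pattern soon claimed that we failed quickly]; [VP soon claimed that we failed quickly]; [VP failed quickly]. Total: 3.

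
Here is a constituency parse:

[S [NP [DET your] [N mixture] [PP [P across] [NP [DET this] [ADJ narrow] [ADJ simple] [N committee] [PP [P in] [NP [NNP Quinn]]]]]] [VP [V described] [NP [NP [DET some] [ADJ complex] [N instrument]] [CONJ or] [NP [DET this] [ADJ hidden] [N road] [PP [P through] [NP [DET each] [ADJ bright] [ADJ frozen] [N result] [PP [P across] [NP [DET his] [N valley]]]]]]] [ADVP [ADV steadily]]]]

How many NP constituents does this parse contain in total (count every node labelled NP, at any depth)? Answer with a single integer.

The NP constituents are: [NP your mixture across this narrow simple committee in Quinn]; [NP this narrow simple committee in Quinn]; [NP Quinn]; [NP some complex instrument or this hidden road through each bright frozen result across his valley]; [NP some complex instrument]; [NP this hidden road through each bright frozen result across his valley] …. Total: 8.

8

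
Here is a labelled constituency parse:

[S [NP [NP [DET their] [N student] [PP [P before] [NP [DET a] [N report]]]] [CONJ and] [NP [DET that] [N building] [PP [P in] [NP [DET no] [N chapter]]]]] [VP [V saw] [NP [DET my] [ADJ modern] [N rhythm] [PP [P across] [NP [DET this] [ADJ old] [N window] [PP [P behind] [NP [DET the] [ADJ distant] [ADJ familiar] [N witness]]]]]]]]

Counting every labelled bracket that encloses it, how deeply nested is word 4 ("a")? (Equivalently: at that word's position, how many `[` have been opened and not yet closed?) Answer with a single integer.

The word sits inside DET, which is inside NP, inside PP, inside NP, inside NP, inside S — 6 brackets in all.

6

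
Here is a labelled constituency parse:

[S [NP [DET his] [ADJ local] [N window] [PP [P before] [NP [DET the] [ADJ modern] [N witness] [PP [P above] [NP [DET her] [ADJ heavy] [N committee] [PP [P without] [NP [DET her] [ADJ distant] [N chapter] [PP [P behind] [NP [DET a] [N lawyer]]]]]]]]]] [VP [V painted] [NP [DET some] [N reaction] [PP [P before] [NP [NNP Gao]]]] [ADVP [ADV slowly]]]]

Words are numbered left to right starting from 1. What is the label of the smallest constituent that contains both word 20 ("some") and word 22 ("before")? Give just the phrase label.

NP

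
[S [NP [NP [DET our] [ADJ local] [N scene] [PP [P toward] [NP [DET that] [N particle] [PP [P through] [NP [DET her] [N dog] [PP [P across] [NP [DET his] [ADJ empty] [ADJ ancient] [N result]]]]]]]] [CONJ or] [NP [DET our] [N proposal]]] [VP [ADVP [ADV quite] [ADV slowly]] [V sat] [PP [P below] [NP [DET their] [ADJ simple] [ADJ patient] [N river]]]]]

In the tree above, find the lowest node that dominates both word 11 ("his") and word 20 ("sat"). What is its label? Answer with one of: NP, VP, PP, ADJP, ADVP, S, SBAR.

S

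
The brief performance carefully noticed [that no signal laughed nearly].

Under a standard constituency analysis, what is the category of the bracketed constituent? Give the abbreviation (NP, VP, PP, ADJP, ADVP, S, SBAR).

The span is built around the complementizer "that" — a subordinate clause (SBAR).

SBAR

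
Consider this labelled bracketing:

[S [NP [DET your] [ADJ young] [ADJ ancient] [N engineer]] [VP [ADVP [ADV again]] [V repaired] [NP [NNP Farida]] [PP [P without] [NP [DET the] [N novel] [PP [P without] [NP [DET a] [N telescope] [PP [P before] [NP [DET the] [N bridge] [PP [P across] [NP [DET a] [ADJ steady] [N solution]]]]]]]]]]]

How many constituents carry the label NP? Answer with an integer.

Scanning left to right, an opening `[NP` appears at word positions 1, 7, 9, 12, 15, 18 — 6 in total.

6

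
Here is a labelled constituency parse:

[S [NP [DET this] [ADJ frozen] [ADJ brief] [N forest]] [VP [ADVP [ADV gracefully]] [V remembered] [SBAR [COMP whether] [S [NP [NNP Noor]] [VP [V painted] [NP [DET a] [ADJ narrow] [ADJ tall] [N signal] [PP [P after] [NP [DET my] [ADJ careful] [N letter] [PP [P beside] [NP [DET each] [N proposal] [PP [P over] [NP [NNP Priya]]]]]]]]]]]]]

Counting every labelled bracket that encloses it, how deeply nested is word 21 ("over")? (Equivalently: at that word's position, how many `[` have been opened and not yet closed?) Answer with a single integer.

12

The word sits inside P, which is inside PP, inside NP, inside PP, inside NP, inside PP, inside NP, inside VP, inside S, inside SBAR, inside VP, inside S — 12 brackets in all.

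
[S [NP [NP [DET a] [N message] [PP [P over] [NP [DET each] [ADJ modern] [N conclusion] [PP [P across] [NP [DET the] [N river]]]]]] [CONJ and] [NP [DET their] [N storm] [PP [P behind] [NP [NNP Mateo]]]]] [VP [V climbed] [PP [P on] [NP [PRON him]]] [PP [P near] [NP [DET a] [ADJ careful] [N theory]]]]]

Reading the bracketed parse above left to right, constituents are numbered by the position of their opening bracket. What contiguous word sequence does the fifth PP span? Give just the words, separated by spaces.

near a careful theory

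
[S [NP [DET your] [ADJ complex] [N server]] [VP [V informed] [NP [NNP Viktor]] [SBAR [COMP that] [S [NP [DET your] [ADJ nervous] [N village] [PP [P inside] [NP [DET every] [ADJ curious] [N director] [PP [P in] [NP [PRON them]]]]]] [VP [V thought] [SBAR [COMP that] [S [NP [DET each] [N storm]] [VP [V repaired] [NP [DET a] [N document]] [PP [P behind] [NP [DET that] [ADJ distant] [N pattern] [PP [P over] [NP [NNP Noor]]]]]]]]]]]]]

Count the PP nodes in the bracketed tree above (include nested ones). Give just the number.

The PP constituents are: [PP inside every curious director in them]; [PP in them]; [PP behind that distant pattern over Noor]; [PP over Noor]. Total: 4.

4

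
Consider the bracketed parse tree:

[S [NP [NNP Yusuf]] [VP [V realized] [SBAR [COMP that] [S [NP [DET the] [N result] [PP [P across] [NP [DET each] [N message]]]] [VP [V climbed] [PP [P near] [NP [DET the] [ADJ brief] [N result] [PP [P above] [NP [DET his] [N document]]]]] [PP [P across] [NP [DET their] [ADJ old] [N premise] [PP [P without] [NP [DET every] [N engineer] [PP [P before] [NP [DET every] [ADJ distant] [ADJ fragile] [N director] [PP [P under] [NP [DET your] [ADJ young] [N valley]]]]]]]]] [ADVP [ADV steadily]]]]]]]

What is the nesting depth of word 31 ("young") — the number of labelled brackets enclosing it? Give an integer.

14

Path from the root down to the word: S → VP → SBAR → S → VP → PP → NP → PP → NP → PP → NP → PP → NP → ADJ. That is 14 enclosing brackets.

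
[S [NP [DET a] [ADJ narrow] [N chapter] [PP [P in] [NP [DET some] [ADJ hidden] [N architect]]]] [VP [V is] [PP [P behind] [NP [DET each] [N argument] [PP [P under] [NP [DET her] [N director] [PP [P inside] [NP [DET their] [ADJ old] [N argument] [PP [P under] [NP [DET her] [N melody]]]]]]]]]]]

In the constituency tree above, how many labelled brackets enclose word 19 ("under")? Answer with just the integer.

Counting open brackets not yet closed at "under": [S [VP [PP [NP [PP [NP [PP [NP [PP [P = 10.

10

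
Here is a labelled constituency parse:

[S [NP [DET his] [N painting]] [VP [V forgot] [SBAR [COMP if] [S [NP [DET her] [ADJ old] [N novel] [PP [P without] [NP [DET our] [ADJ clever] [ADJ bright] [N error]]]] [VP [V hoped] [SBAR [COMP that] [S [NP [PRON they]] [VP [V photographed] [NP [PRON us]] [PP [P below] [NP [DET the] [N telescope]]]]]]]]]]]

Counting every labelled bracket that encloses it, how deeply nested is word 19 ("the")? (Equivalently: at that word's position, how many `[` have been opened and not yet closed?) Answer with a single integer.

11

The word sits inside DET, which is inside NP, inside PP, inside VP, inside S, inside SBAR, inside VP, inside S, inside SBAR, inside VP, inside S — 11 brackets in all.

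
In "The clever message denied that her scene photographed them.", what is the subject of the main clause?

the clever message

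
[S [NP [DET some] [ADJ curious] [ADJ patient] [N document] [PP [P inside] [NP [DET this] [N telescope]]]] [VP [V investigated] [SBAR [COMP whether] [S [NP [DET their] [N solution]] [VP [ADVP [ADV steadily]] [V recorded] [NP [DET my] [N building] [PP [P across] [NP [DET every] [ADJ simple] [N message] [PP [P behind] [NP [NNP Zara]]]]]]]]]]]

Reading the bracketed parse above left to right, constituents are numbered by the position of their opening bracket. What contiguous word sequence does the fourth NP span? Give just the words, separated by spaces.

my building across every simple message behind Zara

The NP opening brackets appear, in order, over: "some curious patient document inside this telescope"; "this telescope"; "their solution"; "my building across every simple message behind Zara"; "every simple message behind Zara"; "Zara". The fourth one spans "my building across every simple message behind Zara".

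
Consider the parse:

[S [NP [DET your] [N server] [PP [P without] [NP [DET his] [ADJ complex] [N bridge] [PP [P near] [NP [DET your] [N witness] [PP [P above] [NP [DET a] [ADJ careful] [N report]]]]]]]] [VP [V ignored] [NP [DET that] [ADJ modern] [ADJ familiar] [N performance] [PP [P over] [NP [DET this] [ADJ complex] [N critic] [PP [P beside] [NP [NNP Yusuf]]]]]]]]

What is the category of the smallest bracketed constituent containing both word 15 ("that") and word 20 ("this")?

Word 15 lies under S → VP → NP → DET; word 20 lies under S → VP → NP → PP → NP → DET. The lowest shared node is the NP.

NP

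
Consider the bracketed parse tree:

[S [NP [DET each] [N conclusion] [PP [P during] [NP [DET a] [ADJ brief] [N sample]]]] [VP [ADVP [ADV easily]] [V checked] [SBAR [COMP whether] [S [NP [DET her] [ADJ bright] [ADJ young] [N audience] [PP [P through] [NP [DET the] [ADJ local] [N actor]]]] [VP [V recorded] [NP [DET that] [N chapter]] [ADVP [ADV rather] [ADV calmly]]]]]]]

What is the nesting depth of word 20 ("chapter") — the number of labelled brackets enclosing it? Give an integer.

7

Path from the root down to the word: S → VP → SBAR → S → VP → NP → N. That is 7 enclosing brackets.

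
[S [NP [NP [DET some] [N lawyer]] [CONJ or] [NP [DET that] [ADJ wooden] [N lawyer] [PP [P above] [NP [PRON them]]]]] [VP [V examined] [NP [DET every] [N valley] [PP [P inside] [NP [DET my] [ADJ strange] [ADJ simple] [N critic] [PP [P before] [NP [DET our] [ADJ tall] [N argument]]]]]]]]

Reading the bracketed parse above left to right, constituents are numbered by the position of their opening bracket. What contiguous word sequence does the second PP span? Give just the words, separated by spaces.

In left-to-right order the PP constituents are "above them"; "inside my strange simple critic before our tall argument"; "before our tall argument". Number 2 is "inside my strange simple critic before our tall argument".

inside my strange simple critic before our tall argument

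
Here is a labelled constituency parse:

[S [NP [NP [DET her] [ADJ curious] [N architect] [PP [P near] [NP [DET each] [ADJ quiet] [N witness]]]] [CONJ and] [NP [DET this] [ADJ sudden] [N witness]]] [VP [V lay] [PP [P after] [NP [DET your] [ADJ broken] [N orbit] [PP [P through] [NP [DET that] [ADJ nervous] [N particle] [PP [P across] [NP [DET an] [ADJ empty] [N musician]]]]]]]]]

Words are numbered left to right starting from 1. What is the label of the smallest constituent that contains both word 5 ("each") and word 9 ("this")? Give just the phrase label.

NP

The smallest bracket enclosing both words is [NP her curious architect near each quiet witness and this sudden witness], so the label is NP.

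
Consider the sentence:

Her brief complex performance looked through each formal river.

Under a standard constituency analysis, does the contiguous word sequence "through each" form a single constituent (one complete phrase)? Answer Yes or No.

No

The sequence begins inside the preposition "through" and ends inside the noun phrase "each formal river"; it crosses a phrase boundary, so no single node in the tree spans exactly those words.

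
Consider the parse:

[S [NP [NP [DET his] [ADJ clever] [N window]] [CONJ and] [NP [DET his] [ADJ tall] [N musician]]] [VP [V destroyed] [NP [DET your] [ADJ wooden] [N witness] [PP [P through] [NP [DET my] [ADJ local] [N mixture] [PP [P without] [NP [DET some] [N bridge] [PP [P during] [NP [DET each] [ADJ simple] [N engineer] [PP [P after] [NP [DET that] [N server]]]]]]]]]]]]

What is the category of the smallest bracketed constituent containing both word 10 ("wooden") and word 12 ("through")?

NP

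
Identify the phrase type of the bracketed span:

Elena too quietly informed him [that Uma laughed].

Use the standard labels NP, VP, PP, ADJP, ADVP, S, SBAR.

The bracketed span "that Uma laughed" is headed by "that", making it a subordinate clause (SBAR).

SBAR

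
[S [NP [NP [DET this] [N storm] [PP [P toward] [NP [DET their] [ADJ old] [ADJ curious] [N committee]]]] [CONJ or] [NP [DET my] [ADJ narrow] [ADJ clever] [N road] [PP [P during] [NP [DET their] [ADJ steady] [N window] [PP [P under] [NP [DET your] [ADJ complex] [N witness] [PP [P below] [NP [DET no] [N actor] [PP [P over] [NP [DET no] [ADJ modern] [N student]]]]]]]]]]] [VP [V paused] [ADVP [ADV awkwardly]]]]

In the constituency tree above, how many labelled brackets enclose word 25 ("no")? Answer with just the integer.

Counting open brackets not yet closed at "no": [S [NP [NP [PP [NP [PP [NP [PP [NP [PP [NP [DET = 12.

12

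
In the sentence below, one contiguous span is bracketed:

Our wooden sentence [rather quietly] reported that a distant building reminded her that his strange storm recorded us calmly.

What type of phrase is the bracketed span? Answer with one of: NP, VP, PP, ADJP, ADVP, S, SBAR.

ADVP

The span is built around the adverb "quietly" — an adverb phrase (ADVP).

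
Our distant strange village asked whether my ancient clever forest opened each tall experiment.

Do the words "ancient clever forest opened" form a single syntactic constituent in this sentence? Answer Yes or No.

No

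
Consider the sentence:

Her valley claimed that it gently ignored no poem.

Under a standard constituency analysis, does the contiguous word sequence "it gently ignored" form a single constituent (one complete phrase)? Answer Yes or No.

The sequence begins inside the noun phrase "it" and ends inside the verb phrase "gently ignored no poem"; it crosses a phrase boundary, so no single node in the tree spans exactly those words.

No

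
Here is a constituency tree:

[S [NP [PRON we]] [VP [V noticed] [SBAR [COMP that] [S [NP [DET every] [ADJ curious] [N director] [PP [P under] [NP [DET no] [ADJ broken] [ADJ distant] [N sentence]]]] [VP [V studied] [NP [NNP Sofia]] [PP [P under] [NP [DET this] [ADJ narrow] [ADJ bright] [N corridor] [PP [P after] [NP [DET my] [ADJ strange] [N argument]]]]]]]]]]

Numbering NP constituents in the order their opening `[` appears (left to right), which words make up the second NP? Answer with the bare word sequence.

every curious director under no broken distant sentence

In left-to-right order the NP constituents are "we"; "every curious director under no broken distant sentence"; "no broken distant sentence"; "Sofia"; "this narrow bright corridor after my strange argument"; "my strange argument". Number 2 is "every curious director under no broken distant sentence".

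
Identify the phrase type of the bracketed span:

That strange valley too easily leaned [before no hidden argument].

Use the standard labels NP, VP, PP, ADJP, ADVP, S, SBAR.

PP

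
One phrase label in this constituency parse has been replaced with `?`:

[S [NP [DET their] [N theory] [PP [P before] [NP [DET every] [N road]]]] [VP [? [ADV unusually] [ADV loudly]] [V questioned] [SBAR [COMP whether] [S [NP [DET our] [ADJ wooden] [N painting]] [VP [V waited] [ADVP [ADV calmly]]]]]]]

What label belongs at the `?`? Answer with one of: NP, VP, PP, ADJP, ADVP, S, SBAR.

The `?` node immediately contains: ADV 'unusually', ADV 'loudly'. That is the internal structure of an adverb phrase, so the label is ADVP.

ADVP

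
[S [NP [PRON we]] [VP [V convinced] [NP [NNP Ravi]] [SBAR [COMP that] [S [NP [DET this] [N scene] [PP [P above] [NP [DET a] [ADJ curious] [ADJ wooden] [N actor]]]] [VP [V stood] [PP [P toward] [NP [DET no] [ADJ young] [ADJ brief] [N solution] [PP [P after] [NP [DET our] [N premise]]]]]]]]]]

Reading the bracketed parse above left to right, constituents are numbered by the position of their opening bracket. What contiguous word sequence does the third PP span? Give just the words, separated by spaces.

after our premise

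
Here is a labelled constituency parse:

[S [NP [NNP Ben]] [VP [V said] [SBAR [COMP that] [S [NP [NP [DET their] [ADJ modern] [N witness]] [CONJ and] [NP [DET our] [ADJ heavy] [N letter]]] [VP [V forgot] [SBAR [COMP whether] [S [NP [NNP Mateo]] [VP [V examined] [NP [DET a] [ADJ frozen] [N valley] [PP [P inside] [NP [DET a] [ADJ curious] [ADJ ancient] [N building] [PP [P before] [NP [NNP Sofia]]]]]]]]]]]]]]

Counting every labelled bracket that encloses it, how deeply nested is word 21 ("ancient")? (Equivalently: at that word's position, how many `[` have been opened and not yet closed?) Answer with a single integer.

12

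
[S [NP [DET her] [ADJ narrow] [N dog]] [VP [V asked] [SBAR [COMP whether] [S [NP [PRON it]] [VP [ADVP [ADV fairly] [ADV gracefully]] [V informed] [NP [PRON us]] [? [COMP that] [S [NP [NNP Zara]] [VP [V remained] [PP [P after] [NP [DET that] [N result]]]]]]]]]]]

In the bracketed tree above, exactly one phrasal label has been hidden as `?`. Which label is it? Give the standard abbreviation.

SBAR

The `?` node immediately contains: COMP 'that', S. That is the internal structure of a subordinate clause, so the label is SBAR.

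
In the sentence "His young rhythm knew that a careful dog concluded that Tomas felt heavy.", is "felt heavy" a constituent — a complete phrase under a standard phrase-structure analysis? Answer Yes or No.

Yes

"felt heavy" is exactly the verb phrase [VP felt heavy], a complete constituent.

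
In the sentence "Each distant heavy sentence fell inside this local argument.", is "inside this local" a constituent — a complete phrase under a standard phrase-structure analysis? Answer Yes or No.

No

The smallest constituent containing the whole sequence is the prepositional phrase [PP inside this local argument], but the sequence is only part of it — it straddles the boundary between preposition "inside" and noun phrase "this local argument".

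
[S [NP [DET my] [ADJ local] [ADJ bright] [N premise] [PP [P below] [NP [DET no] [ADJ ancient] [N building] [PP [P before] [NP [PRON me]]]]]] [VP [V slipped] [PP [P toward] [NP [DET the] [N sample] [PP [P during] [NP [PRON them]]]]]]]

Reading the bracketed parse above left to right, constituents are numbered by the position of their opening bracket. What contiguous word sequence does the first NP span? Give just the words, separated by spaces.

In left-to-right order the NP constituents are "my local bright premise below no ancient building before me"; "no ancient building before me"; "me"; "the sample during them"; "them". Number 1 is "my local bright premise below no ancient building before me".

my local bright premise below no ancient building before me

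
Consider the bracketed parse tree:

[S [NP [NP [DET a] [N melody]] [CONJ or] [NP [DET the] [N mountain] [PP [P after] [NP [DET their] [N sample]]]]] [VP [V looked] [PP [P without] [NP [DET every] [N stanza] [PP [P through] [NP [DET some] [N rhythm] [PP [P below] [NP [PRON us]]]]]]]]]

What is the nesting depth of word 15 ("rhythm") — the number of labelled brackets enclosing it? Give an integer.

7

Counting open brackets not yet closed at "rhythm": [S [VP [PP [NP [PP [NP [N = 7.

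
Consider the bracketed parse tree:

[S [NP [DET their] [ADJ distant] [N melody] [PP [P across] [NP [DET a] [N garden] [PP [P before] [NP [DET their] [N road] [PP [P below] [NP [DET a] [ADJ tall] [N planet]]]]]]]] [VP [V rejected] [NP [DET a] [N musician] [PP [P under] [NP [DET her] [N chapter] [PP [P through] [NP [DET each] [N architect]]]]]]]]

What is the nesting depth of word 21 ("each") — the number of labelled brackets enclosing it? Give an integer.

Path from the root down to the word: S → VP → NP → PP → NP → PP → NP → DET. That is 8 enclosing brackets.

8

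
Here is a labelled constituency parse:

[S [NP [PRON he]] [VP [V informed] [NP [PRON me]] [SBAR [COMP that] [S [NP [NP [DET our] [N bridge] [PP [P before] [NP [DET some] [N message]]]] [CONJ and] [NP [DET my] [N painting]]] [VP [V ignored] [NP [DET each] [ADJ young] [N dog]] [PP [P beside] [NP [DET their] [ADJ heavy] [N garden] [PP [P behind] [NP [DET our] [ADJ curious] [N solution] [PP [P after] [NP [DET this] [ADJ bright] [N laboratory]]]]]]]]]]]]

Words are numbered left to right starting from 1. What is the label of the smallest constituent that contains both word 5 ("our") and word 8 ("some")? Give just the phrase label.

NP

Word 5 lies under S → VP → SBAR → S → NP → NP → DET; word 8 lies under S → VP → SBAR → S → NP → NP → PP → NP → DET. The lowest shared node is the NP.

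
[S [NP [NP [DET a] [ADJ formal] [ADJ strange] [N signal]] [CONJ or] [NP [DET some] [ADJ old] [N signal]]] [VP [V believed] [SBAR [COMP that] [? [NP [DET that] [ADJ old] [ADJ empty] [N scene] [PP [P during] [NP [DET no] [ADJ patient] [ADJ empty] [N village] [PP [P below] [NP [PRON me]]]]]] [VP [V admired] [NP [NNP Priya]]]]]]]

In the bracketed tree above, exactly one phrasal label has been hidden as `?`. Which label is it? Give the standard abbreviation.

S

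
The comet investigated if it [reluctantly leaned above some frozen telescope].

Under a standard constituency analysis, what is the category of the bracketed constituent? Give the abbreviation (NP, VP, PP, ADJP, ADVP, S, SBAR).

VP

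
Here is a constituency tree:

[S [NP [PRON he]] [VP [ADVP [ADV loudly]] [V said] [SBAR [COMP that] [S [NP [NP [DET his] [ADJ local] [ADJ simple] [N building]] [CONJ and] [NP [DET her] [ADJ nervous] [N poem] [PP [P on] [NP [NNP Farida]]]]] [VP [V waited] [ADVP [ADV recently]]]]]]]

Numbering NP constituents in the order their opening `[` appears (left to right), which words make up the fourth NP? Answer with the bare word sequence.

her nervous poem on Farida

In left-to-right order the NP constituents are "he"; "his local simple building and her nervous poem on Farida"; "his local simple building"; "her nervous poem on Farida"; "Farida". Number 4 is "her nervous poem on Farida".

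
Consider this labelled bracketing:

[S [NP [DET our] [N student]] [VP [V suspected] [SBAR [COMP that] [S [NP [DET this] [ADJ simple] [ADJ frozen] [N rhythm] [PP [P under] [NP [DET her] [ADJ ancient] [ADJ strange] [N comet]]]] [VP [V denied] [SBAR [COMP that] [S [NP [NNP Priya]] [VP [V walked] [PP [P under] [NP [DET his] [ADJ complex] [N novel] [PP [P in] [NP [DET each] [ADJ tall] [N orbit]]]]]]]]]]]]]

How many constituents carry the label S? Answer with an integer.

The S constituents are: [S our student suspected that this simple frozen rhythm under her ancient strange comet denied that Priya walked under his complex novel in each tall orbit]; [S this simple frozen rhythm under her ancient strange comet denied that Priya walked under his complex novel in each tall orbit]; [S Priya walked under his complex novel in each tall orbit]. Total: 3.

3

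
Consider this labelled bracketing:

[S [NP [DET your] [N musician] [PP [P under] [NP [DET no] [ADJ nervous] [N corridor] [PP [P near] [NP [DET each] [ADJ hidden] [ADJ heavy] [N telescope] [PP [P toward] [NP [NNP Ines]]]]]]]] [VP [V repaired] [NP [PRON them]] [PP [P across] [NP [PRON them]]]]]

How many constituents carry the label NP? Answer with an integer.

6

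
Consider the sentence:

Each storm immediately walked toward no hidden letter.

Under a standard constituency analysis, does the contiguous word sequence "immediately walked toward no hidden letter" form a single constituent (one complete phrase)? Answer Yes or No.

The sequence corresponds to a single VP node — the verb phrase "immediately walked toward no hidden letter".

Yes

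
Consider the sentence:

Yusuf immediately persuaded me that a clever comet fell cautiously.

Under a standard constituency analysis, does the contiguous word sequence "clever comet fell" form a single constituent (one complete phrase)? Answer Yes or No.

"clever" belongs to the noun phrase "a clever comet" while "fell" belongs to the verb phrase "fell cautiously"; a span that runs across that boundary is not a single phrase.

No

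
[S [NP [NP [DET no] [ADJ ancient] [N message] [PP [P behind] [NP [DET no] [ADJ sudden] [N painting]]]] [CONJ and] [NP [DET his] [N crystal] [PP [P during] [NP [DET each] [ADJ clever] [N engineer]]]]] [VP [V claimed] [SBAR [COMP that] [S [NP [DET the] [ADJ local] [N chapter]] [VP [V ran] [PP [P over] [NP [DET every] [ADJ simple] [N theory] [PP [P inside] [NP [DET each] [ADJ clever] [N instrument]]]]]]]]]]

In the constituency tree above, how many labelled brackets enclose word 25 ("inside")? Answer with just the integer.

9

The word sits inside P, which is inside PP, inside NP, inside PP, inside VP, inside S, inside SBAR, inside VP, inside S — 9 brackets in all.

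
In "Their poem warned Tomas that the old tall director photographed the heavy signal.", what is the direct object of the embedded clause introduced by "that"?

"photographed" heads the VP of the embedded clause introduced by "that", and "the heavy signal" is its direct object.

the heavy signal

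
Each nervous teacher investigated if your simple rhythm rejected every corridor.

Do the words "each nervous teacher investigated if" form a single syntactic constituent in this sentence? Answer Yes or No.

The smallest constituent containing the whole sequence is the clause [S each nervous teacher investigated if your simple rhythm rejected every corridor], but the sequence is only part of it — it straddles the boundary between noun phrase "each nervous teacher" and verb phrase "investigated if your simple rhythm rejected every corridor".

No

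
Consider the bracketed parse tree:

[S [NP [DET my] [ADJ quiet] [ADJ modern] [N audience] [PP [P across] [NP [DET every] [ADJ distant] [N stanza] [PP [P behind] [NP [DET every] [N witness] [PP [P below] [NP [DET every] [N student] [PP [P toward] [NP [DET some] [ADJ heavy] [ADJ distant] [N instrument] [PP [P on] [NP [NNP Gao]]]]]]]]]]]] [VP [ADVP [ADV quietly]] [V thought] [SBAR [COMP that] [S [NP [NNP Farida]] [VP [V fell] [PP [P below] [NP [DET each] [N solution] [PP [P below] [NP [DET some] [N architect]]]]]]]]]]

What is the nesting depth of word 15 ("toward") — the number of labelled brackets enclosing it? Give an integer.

10

The word sits inside P, which is inside PP, inside NP, inside PP, inside NP, inside PP, inside NP, inside PP, inside NP, inside S — 10 brackets in all.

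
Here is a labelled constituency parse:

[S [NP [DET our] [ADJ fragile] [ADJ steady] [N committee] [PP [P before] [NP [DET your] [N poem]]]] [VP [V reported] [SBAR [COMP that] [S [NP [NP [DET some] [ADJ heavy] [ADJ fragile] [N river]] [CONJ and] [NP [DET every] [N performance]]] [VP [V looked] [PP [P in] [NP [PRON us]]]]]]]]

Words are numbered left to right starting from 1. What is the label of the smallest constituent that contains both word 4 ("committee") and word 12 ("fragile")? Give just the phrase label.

S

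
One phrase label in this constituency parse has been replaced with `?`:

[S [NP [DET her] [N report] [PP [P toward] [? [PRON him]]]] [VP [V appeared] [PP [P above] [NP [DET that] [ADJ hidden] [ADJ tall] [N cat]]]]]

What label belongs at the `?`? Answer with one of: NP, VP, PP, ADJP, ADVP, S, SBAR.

Looking at what the `?` directly dominates — PRON 'him' — this is a noun phrase (NP).

NP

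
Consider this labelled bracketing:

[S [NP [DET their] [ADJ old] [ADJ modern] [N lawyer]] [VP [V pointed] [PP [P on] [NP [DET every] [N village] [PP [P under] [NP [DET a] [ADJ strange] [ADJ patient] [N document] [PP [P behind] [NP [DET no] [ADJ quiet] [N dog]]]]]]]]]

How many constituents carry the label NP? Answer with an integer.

Scanning left to right, an opening `[NP` appears at word positions 1, 7, 10, 15 — 4 in total.

4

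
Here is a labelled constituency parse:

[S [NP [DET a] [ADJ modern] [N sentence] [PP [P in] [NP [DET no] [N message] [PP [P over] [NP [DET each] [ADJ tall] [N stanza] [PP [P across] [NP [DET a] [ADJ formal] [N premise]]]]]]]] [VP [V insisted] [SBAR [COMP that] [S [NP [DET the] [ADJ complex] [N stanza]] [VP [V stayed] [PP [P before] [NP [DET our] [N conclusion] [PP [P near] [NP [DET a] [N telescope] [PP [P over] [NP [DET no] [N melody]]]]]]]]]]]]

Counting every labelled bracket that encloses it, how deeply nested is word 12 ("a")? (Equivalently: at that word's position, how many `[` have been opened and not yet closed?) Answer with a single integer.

Path from the root down to the word: S → NP → PP → NP → PP → NP → PP → NP → DET. That is 9 enclosing brackets.

9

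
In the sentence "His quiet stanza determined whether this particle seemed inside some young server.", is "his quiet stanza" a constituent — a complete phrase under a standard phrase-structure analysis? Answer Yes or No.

Yes

The sequence corresponds to a single NP node — the noun phrase "his quiet stanza".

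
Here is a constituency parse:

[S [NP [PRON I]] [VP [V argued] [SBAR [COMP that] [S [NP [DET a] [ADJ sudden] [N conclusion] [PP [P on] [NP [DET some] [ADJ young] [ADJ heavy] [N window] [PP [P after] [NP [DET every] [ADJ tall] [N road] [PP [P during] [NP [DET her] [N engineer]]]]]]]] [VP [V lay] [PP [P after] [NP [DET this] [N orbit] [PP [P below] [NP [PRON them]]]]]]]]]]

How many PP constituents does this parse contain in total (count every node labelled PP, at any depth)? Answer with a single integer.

Listing each PP by its span: [PP on some young heavy window after every tall road during her engineer]; [PP after every tall road during her engineer]; [PP during her engineer]; [PP after this orbit below them]; [PP below them] — that makes 5.

5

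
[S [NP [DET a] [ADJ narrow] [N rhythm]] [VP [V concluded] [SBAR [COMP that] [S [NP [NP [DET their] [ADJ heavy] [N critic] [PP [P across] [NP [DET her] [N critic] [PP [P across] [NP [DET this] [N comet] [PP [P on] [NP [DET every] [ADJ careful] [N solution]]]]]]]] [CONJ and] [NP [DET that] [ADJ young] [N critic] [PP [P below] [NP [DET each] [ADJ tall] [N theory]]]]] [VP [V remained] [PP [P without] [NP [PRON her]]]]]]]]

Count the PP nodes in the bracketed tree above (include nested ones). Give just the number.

The PP constituents are: [PP across her critic across this comet on every careful solution]; [PP across this comet on every careful solution]; [PP on every careful solution]; [PP below each tall theory]; [PP without her]. Total: 5.

5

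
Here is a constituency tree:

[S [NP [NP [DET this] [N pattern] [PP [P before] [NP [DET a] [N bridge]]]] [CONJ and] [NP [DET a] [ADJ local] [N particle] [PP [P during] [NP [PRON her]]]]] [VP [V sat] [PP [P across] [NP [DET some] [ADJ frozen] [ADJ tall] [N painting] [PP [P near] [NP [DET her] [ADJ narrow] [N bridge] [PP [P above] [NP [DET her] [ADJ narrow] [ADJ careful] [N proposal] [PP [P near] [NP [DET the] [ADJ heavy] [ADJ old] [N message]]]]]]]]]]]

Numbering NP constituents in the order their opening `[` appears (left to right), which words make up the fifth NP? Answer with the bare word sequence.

Opening `[NP` markers occur at word positions 1, 1, 4, 7, 11, 14, 19, 23, 28; the fifth of these opens the constituent [NP her].

her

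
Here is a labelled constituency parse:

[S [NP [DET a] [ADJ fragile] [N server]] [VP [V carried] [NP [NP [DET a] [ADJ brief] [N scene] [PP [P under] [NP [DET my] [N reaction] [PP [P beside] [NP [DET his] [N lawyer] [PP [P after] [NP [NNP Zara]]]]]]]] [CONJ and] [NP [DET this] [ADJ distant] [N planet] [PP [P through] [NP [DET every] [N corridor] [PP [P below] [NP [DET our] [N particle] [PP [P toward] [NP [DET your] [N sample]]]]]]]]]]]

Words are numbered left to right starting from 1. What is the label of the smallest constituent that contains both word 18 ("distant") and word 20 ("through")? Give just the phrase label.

NP

The smallest bracket enclosing both words is [NP this distant planet through every corridor below our particle toward your sample], so the label is NP.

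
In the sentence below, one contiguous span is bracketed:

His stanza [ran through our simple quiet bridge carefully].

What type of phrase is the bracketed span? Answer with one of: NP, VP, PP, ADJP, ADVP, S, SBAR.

VP

The bracketed span "ran through our simple quiet bridge carefully" is headed by "ran", making it a verb phrase (VP).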